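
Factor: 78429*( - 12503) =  - 980597787 = -3^1*13^1*2011^1*12503^1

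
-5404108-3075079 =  - 8479187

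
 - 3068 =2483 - 5551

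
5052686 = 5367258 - 314572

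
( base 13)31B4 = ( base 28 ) 8MJ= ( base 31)75p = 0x1AFB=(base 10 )6907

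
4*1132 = 4528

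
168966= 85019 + 83947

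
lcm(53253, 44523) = 2715903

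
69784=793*88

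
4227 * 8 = 33816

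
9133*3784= 34559272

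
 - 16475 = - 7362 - 9113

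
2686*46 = 123556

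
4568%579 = 515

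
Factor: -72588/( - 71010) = 46/45 =2^1*3^( - 2) *5^( - 1 )*23^1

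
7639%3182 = 1275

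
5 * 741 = 3705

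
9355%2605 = 1540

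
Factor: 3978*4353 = 2^1*3^3*13^1*17^1*1451^1 = 17316234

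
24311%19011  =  5300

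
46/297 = 46/297=0.15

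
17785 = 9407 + 8378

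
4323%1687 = 949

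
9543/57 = 3181/19  =  167.42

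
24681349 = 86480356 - 61799007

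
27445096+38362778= 65807874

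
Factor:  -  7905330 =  - 2^1*3^3*5^1*19^1*23^1*67^1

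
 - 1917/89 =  - 22 + 41/89 = - 21.54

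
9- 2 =7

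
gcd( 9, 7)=1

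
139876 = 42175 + 97701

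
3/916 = 3/916 = 0.00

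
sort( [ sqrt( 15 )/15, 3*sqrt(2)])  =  [ sqrt(15)/15, 3*sqrt ( 2 ) ]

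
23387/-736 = - 32+165/736 = - 31.78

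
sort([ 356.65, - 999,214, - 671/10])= [ -999, - 671/10 , 214,356.65 ]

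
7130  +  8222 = 15352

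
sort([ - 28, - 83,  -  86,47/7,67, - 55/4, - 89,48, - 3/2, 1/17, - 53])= [ -89, - 86, - 83, - 53 , - 28,  -  55/4,  -  3/2,1/17, 47/7,48,  67 ] 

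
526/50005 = 526/50005 = 0.01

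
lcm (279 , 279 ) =279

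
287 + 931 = 1218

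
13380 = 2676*5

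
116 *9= 1044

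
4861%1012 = 813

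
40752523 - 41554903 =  - 802380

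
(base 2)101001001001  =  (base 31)2mt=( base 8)5111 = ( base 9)3545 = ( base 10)2633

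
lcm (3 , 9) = 9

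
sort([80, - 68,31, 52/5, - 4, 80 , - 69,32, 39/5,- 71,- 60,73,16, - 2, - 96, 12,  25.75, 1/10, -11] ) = [ - 96, - 71, - 69,- 68, - 60, - 11, - 4, - 2 , 1/10, 39/5, 52/5, 12,  16,25.75,31 , 32,73,80, 80 ] 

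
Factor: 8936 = 2^3*1117^1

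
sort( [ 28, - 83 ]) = [ - 83, 28 ]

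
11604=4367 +7237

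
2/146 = 1/73  =  0.01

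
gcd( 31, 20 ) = 1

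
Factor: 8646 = 2^1*3^1*11^1*131^1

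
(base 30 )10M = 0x39A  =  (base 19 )2AA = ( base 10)922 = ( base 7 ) 2455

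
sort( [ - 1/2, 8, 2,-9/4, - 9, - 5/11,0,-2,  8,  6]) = [ - 9, - 9/4, - 2, - 1/2,-5/11 , 0 , 2, 6, 8,8]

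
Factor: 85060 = 2^2*5^1*4253^1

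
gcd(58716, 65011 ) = 1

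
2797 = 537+2260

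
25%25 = 0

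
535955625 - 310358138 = 225597487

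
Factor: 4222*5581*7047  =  2^1*3^5*29^1*2111^1*5581^1 = 166048334154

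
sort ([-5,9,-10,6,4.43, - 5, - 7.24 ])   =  [ - 10, - 7.24, - 5, - 5,4.43,6, 9 ]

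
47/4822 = 47/4822 = 0.01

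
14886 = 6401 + 8485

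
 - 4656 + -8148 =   -  12804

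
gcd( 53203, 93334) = 1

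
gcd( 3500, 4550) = 350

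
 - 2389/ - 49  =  48  +  37/49 = 48.76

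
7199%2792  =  1615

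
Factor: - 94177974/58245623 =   -  2^1*3^1*11^1 * 1426939^1 * 58245623^(  -  1 )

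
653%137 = 105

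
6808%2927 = 954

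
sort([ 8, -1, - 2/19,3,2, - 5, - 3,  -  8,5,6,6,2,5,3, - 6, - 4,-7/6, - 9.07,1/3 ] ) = [-9.07,-8, - 6  , - 5, - 4,- 3, - 7/6, - 1, - 2/19,1/3,2,2,3,3,5,5 , 6 , 6,8]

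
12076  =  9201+2875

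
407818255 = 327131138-- 80687117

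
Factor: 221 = 13^1*17^1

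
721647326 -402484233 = 319163093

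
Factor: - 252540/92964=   -  345/127 = -3^1 * 5^1*23^1*127^ (-1)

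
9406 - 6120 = 3286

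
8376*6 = 50256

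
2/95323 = 2/95323= 0.00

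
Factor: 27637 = 29^1*953^1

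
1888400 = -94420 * (-20)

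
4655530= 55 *84646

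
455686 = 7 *65098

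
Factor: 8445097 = 8445097^1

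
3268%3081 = 187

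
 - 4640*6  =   - 27840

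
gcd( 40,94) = 2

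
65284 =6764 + 58520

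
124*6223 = 771652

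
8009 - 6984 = 1025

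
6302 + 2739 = 9041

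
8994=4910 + 4084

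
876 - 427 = 449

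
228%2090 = 228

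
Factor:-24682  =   - 2^1*7^1*41^1*43^1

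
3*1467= 4401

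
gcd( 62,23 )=1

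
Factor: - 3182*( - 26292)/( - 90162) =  - 2^2 * 3^(-1) * 7^1*37^1*43^1 * 313^1* 5009^( - 1) = -13943524/15027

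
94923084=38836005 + 56087079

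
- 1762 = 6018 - 7780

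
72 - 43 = 29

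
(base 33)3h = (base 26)4c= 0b1110100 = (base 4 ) 1310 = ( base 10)116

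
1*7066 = 7066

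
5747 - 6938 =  - 1191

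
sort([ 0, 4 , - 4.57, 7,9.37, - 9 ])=[ - 9,- 4.57, 0,4,7,  9.37 ]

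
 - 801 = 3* ( - 267)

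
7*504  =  3528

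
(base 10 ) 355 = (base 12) 257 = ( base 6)1351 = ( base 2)101100011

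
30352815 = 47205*643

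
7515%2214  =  873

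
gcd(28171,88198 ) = 11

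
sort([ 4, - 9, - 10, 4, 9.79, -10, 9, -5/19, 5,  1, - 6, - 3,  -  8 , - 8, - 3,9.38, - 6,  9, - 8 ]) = [ - 10, -10, - 9, - 8,  -  8 , - 8, - 6,-6, - 3,  -  3,-5/19, 1, 4, 4,5, 9,9,9.38 , 9.79] 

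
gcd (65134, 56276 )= 2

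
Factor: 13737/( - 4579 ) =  - 3= - 3^1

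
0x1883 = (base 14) 2403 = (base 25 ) A10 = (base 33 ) 5P5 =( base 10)6275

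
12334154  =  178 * 69293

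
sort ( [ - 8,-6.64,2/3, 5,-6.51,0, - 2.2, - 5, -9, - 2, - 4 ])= [  -  9, - 8,-6.64, - 6.51, -5 ,-4,-2.2,  -  2,  0,2/3,5] 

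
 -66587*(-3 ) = 199761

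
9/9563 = 9/9563 =0.00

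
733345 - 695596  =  37749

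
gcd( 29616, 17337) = 3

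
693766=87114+606652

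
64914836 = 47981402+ 16933434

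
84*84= 7056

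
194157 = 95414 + 98743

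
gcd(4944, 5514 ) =6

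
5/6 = 5/6= 0.83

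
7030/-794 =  -9 + 58/397 = -  8.85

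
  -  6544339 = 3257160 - 9801499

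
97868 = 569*172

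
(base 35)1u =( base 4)1001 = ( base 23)2J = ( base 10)65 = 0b1000001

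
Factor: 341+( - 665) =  - 2^2*3^4 = -324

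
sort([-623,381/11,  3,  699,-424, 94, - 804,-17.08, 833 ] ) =[-804, - 623,  -  424, - 17.08, 3,381/11,94,  699,833 ]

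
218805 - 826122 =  - 607317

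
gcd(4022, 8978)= 2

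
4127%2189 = 1938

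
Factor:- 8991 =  - 3^5*37^1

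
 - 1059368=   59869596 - 60928964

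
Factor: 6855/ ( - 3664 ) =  - 2^ ( - 4 )*3^1*5^1 * 229^( - 1)*457^1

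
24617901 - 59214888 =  - 34596987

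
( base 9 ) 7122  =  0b1010001010100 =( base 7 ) 21113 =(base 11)3A01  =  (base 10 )5204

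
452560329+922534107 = 1375094436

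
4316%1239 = 599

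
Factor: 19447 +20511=2^1*19979^1 = 39958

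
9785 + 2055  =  11840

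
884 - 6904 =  - 6020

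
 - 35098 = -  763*46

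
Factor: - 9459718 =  - 2^1*17^1*278227^1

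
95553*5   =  477765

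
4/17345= 4/17345= 0.00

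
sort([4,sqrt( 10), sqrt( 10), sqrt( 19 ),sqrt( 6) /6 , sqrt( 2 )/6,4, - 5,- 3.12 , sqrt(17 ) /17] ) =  [  -  5,  -  3.12,sqrt( 2)/6,  sqrt( 17) /17, sqrt ( 6 ) /6,sqrt(10),sqrt( 10),4,  4, sqrt( 19) ] 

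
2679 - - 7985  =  10664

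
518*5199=2693082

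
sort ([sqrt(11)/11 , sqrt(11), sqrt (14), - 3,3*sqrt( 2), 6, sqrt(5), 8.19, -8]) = [  -  8,- 3, sqrt( 11 ) /11, sqrt( 5), sqrt( 11), sqrt ( 14), 3*sqrt (2 ), 6, 8.19 ]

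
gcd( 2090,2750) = 110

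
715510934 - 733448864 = -17937930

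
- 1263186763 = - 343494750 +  - 919692013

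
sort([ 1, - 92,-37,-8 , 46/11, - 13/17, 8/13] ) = [ - 92, - 37, - 8, - 13/17,8/13, 1,46/11 ] 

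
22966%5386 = 1422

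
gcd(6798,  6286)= 2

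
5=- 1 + 6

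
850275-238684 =611591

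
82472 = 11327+71145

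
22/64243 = 22/64243 = 0.00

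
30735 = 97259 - 66524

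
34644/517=34644/517 = 67.01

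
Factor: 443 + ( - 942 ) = -499^1 = - 499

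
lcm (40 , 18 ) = 360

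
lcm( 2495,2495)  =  2495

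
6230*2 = 12460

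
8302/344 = 24+23/172 = 24.13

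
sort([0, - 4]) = [-4, 0 ]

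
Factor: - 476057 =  - 587^1*811^1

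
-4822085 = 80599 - 4902684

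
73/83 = 73/83=0.88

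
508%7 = 4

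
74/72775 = 74/72775 = 0.00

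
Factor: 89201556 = 2^2*3^2*2477821^1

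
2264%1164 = 1100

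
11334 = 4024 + 7310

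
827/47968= 827/47968=   0.02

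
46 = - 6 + 52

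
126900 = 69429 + 57471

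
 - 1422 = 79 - 1501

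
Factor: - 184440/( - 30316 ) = 2^1*3^1*5^1*11^( - 1) * 13^(-1 )*29^1  =  870/143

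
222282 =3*74094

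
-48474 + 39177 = - 9297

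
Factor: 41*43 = 41^1*43^1 = 1763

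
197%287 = 197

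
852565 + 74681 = 927246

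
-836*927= - 774972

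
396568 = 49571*8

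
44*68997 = 3035868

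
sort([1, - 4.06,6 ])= [ - 4.06, 1,6 ]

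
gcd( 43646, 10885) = 1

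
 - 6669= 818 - 7487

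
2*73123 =146246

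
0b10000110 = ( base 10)134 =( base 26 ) 54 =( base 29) 4i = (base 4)2012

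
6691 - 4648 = 2043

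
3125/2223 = 3125/2223 = 1.41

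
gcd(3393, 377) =377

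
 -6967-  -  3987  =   - 2980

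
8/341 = 8/341= 0.02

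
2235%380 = 335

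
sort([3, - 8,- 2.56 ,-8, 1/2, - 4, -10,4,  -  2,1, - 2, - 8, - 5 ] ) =[ - 10,  -  8, - 8,-8, - 5 , - 4,  -  2.56, - 2, - 2 , 1/2, 1, 3,4]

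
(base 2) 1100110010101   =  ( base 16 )1995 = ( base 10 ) 6549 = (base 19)I2D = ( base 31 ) 6P8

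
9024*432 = 3898368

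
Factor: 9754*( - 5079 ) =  - 2^1*3^1*1693^1*4877^1 = - 49540566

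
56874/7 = 8124 + 6/7=8124.86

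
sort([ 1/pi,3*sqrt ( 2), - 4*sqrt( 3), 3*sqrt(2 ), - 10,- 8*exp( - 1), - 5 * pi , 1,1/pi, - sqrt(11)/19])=[ - 5*pi, - 10, - 4 * sqrt( 3 ) , -8 * exp(-1),  -  sqrt (11) /19,1/pi,1/pi, 1, 3*sqrt( 2),3* sqrt( 2)]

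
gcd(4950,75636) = 198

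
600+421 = 1021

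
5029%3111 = 1918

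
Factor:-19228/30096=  - 23/36= - 2^(  -  2) * 3^ ( -2) * 23^1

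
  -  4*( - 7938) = 31752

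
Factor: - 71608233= -3^1  *  17^1*31^1 * 45293^1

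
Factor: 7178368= 2^7*56081^1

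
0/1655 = 0 = 0.00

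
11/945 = 11/945 = 0.01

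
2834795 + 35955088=38789883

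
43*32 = 1376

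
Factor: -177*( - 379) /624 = 2^( - 4)* 13^ ( - 1)*59^1*379^1 = 22361/208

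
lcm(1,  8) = 8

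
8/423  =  8/423 = 0.02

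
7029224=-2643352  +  9672576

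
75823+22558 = 98381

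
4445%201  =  23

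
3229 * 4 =12916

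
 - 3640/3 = -3640/3 = - 1213.33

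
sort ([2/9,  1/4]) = [ 2/9, 1/4]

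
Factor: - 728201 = - 41^1*17761^1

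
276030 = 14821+261209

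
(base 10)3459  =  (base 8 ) 6603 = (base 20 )8CJ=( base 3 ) 11202010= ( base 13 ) 1761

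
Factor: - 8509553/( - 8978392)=2^(- 3)*13^1*101^1*127^( - 1)*6481^1*8837^( - 1)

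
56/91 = 8/13 = 0.62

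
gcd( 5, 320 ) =5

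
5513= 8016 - 2503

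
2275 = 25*91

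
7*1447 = 10129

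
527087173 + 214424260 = 741511433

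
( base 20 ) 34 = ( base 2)1000000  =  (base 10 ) 64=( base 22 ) 2k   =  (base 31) 22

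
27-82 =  -55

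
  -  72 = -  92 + 20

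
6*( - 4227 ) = -25362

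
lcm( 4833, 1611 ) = 4833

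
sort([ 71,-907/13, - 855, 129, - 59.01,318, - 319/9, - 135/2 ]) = [-855, - 907/13, - 135/2,  -  59.01, - 319/9,71 , 129, 318]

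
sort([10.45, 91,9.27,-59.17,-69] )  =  [  -  69, - 59.17,  9.27, 10.45 , 91 ]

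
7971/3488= 7971/3488 = 2.29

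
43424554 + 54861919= 98286473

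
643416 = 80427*8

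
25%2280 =25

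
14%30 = 14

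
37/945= 37/945 = 0.04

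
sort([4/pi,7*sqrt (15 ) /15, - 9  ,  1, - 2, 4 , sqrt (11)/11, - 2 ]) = [ -9, - 2, - 2, sqrt( 11 ) /11,1,4/pi,7 * sqrt( 15 )/15, 4]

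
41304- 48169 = -6865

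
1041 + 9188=10229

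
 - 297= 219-516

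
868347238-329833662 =538513576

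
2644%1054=536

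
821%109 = 58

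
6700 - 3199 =3501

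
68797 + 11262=80059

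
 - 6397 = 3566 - 9963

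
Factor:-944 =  - 2^4*59^1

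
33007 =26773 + 6234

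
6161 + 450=6611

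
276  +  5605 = 5881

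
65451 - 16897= 48554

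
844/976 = 211/244 =0.86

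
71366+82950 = 154316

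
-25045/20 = -1253+3/4 = - 1252.25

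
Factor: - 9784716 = -2^2*3^1 *29^1*31^1*907^1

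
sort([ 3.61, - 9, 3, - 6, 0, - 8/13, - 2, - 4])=[ - 9, - 6, - 4, - 2, - 8/13,0,  3, 3.61]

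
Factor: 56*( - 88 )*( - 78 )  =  2^7*3^1*7^1*11^1*13^1 = 384384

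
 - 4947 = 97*( - 51 ) 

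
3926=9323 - 5397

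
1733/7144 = 1733/7144 = 0.24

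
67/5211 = 67/5211 = 0.01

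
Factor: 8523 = 3^2*947^1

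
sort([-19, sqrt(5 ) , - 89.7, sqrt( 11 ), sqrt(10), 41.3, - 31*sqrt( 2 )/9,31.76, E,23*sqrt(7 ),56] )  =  [ - 89.7, - 19, -31*sqrt(2)/9,sqrt( 5), E,sqrt(10 ),sqrt(11),  31.76,41.3, 56,23*sqrt( 7)] 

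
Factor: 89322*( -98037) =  - 8756860914 = - 2^1 * 3^4*3631^1*14887^1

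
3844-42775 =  - 38931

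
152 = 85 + 67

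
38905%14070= 10765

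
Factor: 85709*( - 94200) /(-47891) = 8073787800/47891 = 2^3 * 3^1 * 5^2 * 13^1 * 19^1* 83^( - 1)*157^1*347^1 * 577^( - 1) 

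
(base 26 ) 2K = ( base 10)72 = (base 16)48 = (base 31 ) 2A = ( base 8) 110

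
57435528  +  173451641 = 230887169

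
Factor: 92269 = 92269^1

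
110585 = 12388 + 98197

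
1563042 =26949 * 58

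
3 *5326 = 15978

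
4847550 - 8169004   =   - 3321454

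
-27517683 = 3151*( - 8733)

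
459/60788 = 459/60788 = 0.01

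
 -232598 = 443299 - 675897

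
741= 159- - 582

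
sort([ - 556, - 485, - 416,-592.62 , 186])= [-592.62, - 556, - 485, - 416, 186]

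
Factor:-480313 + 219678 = -5^1*52127^1 = -260635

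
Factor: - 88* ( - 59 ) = 5192 = 2^3 * 11^1*59^1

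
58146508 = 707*82244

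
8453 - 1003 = 7450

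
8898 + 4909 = 13807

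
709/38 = 709/38=   18.66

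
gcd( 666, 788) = 2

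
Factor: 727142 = 2^1*13^1*27967^1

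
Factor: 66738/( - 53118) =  - 3^(  -  1)* 7^2*13^(  -  1 ) = - 49/39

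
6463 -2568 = 3895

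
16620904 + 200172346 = 216793250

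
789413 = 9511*83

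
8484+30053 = 38537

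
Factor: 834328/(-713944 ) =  - 499/427 = - 7^(- 1)*61^( - 1 ) * 499^1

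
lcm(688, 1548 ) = 6192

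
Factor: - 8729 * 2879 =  - 25130791 = -7^1*29^1*43^1*2879^1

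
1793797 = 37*48481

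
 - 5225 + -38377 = - 43602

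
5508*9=49572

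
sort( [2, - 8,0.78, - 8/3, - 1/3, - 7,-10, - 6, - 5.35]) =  [ - 10,-8, - 7 , - 6, - 5.35, -8/3, - 1/3,0.78,2 ] 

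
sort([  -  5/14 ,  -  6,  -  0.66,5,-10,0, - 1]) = [ - 10, - 6, - 1,  -  0.66,-5/14,0,5 ]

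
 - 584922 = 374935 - 959857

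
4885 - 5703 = - 818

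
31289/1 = 31289 =31289.00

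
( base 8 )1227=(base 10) 663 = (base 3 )220120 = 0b1010010111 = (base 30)M3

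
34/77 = 34/77  =  0.44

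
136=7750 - 7614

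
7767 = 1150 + 6617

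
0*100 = 0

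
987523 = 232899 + 754624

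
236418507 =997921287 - 761502780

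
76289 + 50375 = 126664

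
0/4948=0=0.00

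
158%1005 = 158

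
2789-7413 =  -4624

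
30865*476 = 14691740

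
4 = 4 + 0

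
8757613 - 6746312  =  2011301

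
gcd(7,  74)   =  1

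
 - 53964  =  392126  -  446090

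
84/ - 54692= - 1 + 13652/13673=- 0.00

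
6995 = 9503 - 2508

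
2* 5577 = 11154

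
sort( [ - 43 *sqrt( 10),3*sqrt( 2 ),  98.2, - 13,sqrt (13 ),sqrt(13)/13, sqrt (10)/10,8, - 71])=[ - 43*sqrt( 10), - 71, - 13,sqrt(13)/13,sqrt(10) /10 , sqrt(13 ),3 * sqrt (2 ), 8 , 98.2 ] 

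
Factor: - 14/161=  - 2/23 = - 2^1*23^(-1)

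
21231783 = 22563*941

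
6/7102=3/3551 = 0.00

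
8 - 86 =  - 78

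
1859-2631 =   -  772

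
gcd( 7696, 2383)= 1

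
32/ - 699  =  -32/699 = - 0.05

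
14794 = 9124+5670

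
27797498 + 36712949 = 64510447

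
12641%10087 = 2554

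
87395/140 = 2497/4 = 624.25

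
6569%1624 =73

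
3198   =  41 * 78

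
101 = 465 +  - 364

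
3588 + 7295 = 10883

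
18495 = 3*6165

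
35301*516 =18215316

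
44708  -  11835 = 32873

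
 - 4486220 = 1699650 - 6185870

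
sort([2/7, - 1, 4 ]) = [ - 1,2/7, 4] 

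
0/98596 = 0 = 0.00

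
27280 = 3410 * 8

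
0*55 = 0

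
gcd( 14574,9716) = 4858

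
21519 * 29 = 624051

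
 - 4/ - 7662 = 2/3831 = 0.00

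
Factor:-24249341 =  - 24249341^1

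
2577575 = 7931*325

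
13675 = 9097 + 4578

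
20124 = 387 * 52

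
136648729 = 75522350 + 61126379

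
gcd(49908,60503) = 1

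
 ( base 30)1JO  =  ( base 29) 1mf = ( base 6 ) 10530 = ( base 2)10111010110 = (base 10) 1494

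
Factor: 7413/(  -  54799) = -3^1*7^1*353^1*54799^( - 1)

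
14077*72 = 1013544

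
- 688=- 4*172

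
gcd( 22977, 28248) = 3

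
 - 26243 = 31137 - 57380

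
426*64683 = 27554958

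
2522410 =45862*55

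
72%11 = 6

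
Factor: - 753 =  - 3^1  *  251^1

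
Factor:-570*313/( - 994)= 89205/497 = 3^1*5^1*7^( - 1 ) *19^1*71^ ( - 1)*313^1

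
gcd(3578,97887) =1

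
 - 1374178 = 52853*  ( - 26) 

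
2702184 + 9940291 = 12642475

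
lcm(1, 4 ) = 4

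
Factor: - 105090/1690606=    - 52545/845303 = -3^1 * 5^1*31^1 * 113^1 * 845303^( - 1 ) 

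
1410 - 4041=-2631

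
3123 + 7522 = 10645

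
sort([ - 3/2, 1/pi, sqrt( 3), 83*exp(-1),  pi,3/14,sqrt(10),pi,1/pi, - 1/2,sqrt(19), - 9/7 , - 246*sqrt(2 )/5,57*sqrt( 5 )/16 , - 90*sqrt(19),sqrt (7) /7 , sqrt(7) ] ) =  [ - 90*sqrt(19 ), - 246*sqrt (2) /5, - 3/2 , - 9/7,-1/2,  3/14, 1/pi, 1/pi,sqrt(7 ) /7,  sqrt(3 ),  sqrt ( 7 ), pi,pi, sqrt ( 10),sqrt(19), 57*sqrt(5) /16, 83*exp( - 1)]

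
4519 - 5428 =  - 909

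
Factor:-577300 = -2^2*5^2*23^1*251^1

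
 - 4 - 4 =- 8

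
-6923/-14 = 989/2 = 494.50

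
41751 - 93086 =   -  51335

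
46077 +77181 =123258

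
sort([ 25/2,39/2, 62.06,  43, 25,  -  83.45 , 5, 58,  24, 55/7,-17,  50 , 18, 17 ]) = [ - 83.45,-17,5, 55/7,25/2, 17,18,39/2,24,25, 43,50 , 58,62.06 ]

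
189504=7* 27072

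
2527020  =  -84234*(-30)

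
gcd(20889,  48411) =99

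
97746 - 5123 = 92623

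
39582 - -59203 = 98785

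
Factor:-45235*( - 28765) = 1301184775 =5^2*11^1*83^1*109^1*523^1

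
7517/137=7517/137  =  54.87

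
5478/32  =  2739/16  =  171.19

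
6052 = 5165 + 887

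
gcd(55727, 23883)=7961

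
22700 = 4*5675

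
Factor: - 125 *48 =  - 6000 = - 2^4*3^1*5^3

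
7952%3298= 1356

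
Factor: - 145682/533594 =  - 72841/266797 = -23^1 *3167^1*266797^(  -  1 ) 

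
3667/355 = 3667/355 =10.33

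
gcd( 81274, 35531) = 1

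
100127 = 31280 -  - 68847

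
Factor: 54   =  2^1*3^3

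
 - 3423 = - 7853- -4430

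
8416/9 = 935+1/9  =  935.11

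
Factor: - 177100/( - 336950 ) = 154/293 = 2^1*7^1 * 11^1 *293^( - 1)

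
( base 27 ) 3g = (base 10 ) 97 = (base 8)141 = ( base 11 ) 89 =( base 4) 1201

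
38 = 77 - 39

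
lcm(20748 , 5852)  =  228228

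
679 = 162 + 517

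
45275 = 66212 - 20937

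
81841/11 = 7440 + 1/11 = 7440.09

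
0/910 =0 =0.00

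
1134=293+841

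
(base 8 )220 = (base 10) 144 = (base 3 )12100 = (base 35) 44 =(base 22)6c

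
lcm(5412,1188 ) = 48708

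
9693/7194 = 3231/2398 = 1.35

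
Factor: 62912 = 2^6*983^1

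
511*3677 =1878947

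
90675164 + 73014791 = 163689955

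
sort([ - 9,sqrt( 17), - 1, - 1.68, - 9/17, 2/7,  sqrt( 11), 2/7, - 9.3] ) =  [ - 9.3 , - 9, - 1.68, - 1, - 9/17, 2/7, 2/7,sqrt(11 ) , sqrt( 17 ) ]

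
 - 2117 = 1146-3263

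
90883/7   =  90883/7 = 12983.29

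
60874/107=568 + 98/107 = 568.92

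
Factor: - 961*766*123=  - 90543498 = -2^1*3^1* 31^2*41^1*383^1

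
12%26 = 12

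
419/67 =6 + 17/67 =6.25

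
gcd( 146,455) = 1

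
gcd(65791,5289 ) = 1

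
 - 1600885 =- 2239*715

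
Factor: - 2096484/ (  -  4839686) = 1048242/2419843= 2^1*3^1*13^1 * 89^1*151^1*229^( - 1 )*10567^(-1 )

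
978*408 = 399024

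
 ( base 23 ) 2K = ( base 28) 2a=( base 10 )66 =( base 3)2110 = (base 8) 102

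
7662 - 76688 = -69026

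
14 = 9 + 5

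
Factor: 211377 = 3^1*70459^1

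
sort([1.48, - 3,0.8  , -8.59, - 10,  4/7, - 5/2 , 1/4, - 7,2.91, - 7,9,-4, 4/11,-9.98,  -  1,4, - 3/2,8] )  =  [ - 10,-9.98, - 8.59, - 7, - 7, - 4, - 3 , - 5/2,  -  3/2, - 1,  1/4, 4/11, 4/7,0.8, 1.48 , 2.91, 4, 8, 9]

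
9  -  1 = 8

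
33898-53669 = -19771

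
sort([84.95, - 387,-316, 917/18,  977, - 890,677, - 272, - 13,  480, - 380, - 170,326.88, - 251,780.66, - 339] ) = [- 890, - 387, - 380, - 339, - 316, - 272, - 251,- 170, - 13,917/18,84.95,326.88, 480,677, 780.66,977 ] 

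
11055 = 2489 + 8566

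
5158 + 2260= 7418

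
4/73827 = 4/73827 = 0.00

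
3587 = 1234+2353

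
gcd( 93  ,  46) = 1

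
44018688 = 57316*768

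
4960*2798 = 13878080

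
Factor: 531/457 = 3^2 * 59^1*457^( -1 )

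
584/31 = 18 + 26/31 = 18.84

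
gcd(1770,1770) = 1770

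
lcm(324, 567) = 2268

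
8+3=11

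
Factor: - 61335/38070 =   -  2^( - 1)*3^( - 2)*29^1 = - 29/18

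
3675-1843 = 1832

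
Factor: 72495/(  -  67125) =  - 3^3*5^( - 2)=-27/25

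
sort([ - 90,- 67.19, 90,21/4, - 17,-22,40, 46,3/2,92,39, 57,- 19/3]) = [ - 90, - 67.19, - 22,  -  17,  -  19/3,3/2,21/4,39, 40,46,57,90,92] 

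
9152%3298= 2556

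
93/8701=93/8701=0.01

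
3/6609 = 1/2203 = 0.00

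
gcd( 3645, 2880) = 45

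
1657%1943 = 1657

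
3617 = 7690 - 4073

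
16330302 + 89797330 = 106127632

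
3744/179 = 3744/179 = 20.92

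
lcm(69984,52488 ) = 209952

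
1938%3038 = 1938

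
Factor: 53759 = 53759^1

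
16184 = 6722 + 9462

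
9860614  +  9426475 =19287089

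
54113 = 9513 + 44600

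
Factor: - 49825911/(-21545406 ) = 16608637/7181802  =  2^(-1)*3^ ( -2) * 2309^1 * 7193^1 * 398989^( - 1 ) 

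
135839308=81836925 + 54002383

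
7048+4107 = 11155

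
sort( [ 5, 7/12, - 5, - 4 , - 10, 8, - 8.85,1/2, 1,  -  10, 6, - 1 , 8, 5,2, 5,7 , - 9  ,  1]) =[ - 10  , - 10, - 9, - 8.85, - 5, - 4, - 1 , 1/2,7/12, 1,1, 2, 5,5, 5,  6,7, 8,8 ] 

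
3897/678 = 1299/226 = 5.75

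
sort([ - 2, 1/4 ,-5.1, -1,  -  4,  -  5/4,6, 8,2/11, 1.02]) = [  -  5.1 ,-4, - 2,-5/4,-1,2/11,1/4,1.02,6  ,  8]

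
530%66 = 2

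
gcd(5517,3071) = 1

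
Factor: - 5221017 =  - 3^4*43^1*1499^1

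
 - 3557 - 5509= - 9066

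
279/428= 279/428 = 0.65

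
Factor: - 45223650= - 2^1*3^3 * 5^2*139^1*241^1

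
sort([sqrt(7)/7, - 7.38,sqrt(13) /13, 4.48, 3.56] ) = [ - 7.38  ,  sqrt( 13) /13 , sqrt( 7) /7, 3.56 , 4.48]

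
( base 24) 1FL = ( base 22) 1LB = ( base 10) 957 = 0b1110111101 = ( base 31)ur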